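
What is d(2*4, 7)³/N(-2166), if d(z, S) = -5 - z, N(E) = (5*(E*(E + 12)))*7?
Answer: -2197/163294740 ≈ -1.3454e-5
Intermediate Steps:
N(E) = 35*E*(12 + E) (N(E) = (5*(E*(12 + E)))*7 = (5*E*(12 + E))*7 = 35*E*(12 + E))
d(2*4, 7)³/N(-2166) = (-5 - 2*4)³/((35*(-2166)*(12 - 2166))) = (-5 - 1*8)³/((35*(-2166)*(-2154))) = (-5 - 8)³/163294740 = (-13)³*(1/163294740) = -2197*1/163294740 = -2197/163294740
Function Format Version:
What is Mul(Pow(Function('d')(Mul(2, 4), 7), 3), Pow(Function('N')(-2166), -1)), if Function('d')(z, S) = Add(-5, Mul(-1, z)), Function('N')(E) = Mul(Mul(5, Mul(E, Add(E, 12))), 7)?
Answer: Rational(-2197, 163294740) ≈ -1.3454e-5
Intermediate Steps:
Function('N')(E) = Mul(35, E, Add(12, E)) (Function('N')(E) = Mul(Mul(5, Mul(E, Add(12, E))), 7) = Mul(Mul(5, E, Add(12, E)), 7) = Mul(35, E, Add(12, E)))
Mul(Pow(Function('d')(Mul(2, 4), 7), 3), Pow(Function('N')(-2166), -1)) = Mul(Pow(Add(-5, Mul(-1, Mul(2, 4))), 3), Pow(Mul(35, -2166, Add(12, -2166)), -1)) = Mul(Pow(Add(-5, Mul(-1, 8)), 3), Pow(Mul(35, -2166, -2154), -1)) = Mul(Pow(Add(-5, -8), 3), Pow(163294740, -1)) = Mul(Pow(-13, 3), Rational(1, 163294740)) = Mul(-2197, Rational(1, 163294740)) = Rational(-2197, 163294740)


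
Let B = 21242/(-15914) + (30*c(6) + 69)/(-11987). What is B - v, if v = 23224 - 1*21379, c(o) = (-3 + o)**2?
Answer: -176107142705/95380559 ≈ -1846.4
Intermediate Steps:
B = -130011350/95380559 (B = 21242/(-15914) + (30*(-3 + 6)**2 + 69)/(-11987) = 21242*(-1/15914) + (30*3**2 + 69)*(-1/11987) = -10621/7957 + (30*9 + 69)*(-1/11987) = -10621/7957 + (270 + 69)*(-1/11987) = -10621/7957 + 339*(-1/11987) = -10621/7957 - 339/11987 = -130011350/95380559 ≈ -1.3631)
v = 1845 (v = 23224 - 21379 = 1845)
B - v = -130011350/95380559 - 1*1845 = -130011350/95380559 - 1845 = -176107142705/95380559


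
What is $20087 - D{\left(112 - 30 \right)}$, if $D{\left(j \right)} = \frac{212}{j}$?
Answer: $\frac{823461}{41} \approx 20084.0$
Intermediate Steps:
$20087 - D{\left(112 - 30 \right)} = 20087 - \frac{212}{112 - 30} = 20087 - \frac{212}{82} = 20087 - 212 \cdot \frac{1}{82} = 20087 - \frac{106}{41} = \frac{823461}{41}$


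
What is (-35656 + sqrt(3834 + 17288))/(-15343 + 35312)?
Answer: -35656/19969 + sqrt(21122)/19969 ≈ -1.7783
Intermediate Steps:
(-35656 + sqrt(3834 + 17288))/(-15343 + 35312) = (-35656 + sqrt(21122))/19969 = (-35656 + sqrt(21122))*(1/19969) = -35656/19969 + sqrt(21122)/19969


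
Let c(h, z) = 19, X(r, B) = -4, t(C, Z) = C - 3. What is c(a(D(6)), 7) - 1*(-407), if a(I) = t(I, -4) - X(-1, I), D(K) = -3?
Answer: 426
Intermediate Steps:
t(C, Z) = -3 + C
a(I) = 1 + I (a(I) = (-3 + I) - 1*(-4) = (-3 + I) + 4 = 1 + I)
c(a(D(6)), 7) - 1*(-407) = 19 - 1*(-407) = 19 + 407 = 426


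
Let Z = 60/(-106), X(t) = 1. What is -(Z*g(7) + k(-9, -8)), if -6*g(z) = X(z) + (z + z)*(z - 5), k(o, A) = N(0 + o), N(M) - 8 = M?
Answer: -92/53 ≈ -1.7358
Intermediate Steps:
N(M) = 8 + M
k(o, A) = 8 + o (k(o, A) = 8 + (0 + o) = 8 + o)
Z = -30/53 (Z = 60*(-1/106) = -30/53 ≈ -0.56604)
g(z) = -⅙ - z*(-5 + z)/3 (g(z) = -(1 + (z + z)*(z - 5))/6 = -(1 + (2*z)*(-5 + z))/6 = -(1 + 2*z*(-5 + z))/6 = -⅙ - z*(-5 + z)/3)
-(Z*g(7) + k(-9, -8)) = -(-30*(-⅙ - ⅓*7² + (5/3)*7)/53 + (8 - 9)) = -(-30*(-⅙ - ⅓*49 + 35/3)/53 - 1) = -(-30*(-⅙ - 49/3 + 35/3)/53 - 1) = -(-30/53*(-29/6) - 1) = -(145/53 - 1) = -1*92/53 = -92/53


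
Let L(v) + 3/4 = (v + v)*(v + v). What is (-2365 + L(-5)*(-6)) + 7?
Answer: -5907/2 ≈ -2953.5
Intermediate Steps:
L(v) = -¾ + 4*v² (L(v) = -¾ + (v + v)*(v + v) = -¾ + (2*v)*(2*v) = -¾ + 4*v²)
(-2365 + L(-5)*(-6)) + 7 = (-2365 + (-¾ + 4*(-5)²)*(-6)) + 7 = (-2365 + (-¾ + 4*25)*(-6)) + 7 = (-2365 + (-¾ + 100)*(-6)) + 7 = (-2365 + (397/4)*(-6)) + 7 = (-2365 - 1191/2) + 7 = -5921/2 + 7 = -5907/2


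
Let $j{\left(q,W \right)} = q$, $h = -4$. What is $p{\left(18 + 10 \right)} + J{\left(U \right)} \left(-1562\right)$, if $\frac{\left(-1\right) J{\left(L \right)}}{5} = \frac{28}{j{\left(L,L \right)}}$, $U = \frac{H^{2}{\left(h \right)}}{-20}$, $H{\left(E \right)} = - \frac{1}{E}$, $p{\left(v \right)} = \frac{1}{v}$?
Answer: $- \frac{1959372799}{28} \approx -6.9978 \cdot 10^{7}$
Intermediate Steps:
$U = - \frac{1}{320}$ ($U = \frac{\left(- \frac{1}{-4}\right)^{2}}{-20} = \left(\left(-1\right) \left(- \frac{1}{4}\right)\right)^{2} \left(- \frac{1}{20}\right) = \left(\frac{1}{4}\right)^{2} \left(- \frac{1}{20}\right) = \frac{1}{16} \left(- \frac{1}{20}\right) = - \frac{1}{320} \approx -0.003125$)
$J{\left(L \right)} = - \frac{140}{L}$ ($J{\left(L \right)} = - 5 \frac{28}{L} = - \frac{140}{L}$)
$p{\left(18 + 10 \right)} + J{\left(U \right)} \left(-1562\right) = \frac{1}{18 + 10} + - \frac{140}{- \frac{1}{320}} \left(-1562\right) = \frac{1}{28} + \left(-140\right) \left(-320\right) \left(-1562\right) = \frac{1}{28} + 44800 \left(-1562\right) = \frac{1}{28} - 69977600 = - \frac{1959372799}{28}$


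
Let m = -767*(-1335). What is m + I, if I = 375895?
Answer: 1399840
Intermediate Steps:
m = 1023945
m + I = 1023945 + 375895 = 1399840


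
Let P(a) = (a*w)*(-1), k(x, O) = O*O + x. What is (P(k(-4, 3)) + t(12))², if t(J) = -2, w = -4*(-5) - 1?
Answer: 9409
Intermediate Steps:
w = 19 (w = 20 - 1 = 19)
k(x, O) = x + O² (k(x, O) = O² + x = x + O²)
P(a) = -19*a (P(a) = (a*19)*(-1) = (19*a)*(-1) = -19*a)
(P(k(-4, 3)) + t(12))² = (-19*(-4 + 3²) - 2)² = (-19*(-4 + 9) - 2)² = (-19*5 - 2)² = (-95 - 2)² = (-97)² = 9409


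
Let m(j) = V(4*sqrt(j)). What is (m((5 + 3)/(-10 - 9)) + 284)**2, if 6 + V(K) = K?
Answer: 1468268/19 + 4448*I*sqrt(38)/19 ≈ 77277.0 + 1443.1*I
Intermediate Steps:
V(K) = -6 + K
m(j) = -6 + 4*sqrt(j)
(m((5 + 3)/(-10 - 9)) + 284)**2 = ((-6 + 4*sqrt((5 + 3)/(-10 - 9))) + 284)**2 = ((-6 + 4*sqrt(8/(-19))) + 284)**2 = ((-6 + 4*sqrt(8*(-1/19))) + 284)**2 = ((-6 + 4*sqrt(-8/19)) + 284)**2 = ((-6 + 4*(2*I*sqrt(38)/19)) + 284)**2 = ((-6 + 8*I*sqrt(38)/19) + 284)**2 = (278 + 8*I*sqrt(38)/19)**2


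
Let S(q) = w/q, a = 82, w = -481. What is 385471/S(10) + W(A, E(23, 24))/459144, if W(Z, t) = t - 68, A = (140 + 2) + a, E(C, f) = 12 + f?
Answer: -221233372954/27606033 ≈ -8014.0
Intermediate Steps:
S(q) = -481/q
A = 224 (A = (140 + 2) + 82 = 142 + 82 = 224)
W(Z, t) = -68 + t
385471/S(10) + W(A, E(23, 24))/459144 = 385471/((-481/10)) + (-68 + (12 + 24))/459144 = 385471/((-481*⅒)) + (-68 + 36)*(1/459144) = 385471/(-481/10) - 32*1/459144 = 385471*(-10/481) - 4/57393 = -3854710/481 - 4/57393 = -221233372954/27606033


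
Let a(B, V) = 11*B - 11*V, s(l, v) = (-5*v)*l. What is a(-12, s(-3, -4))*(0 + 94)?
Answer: 49632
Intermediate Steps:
s(l, v) = -5*l*v
a(B, V) = -11*V + 11*B
a(-12, s(-3, -4))*(0 + 94) = (-(-55)*(-3)*(-4) + 11*(-12))*(0 + 94) = (-11*(-60) - 132)*94 = (660 - 132)*94 = 528*94 = 49632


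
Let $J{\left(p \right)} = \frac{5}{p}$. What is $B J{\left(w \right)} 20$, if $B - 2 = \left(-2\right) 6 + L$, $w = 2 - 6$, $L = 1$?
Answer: $225$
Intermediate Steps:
$w = -4$ ($w = 2 - 6 = -4$)
$B = -9$ ($B = 2 + \left(\left(-2\right) 6 + 1\right) = 2 + \left(-12 + 1\right) = 2 - 11 = -9$)
$B J{\left(w \right)} 20 = - 9 \frac{5}{-4} \cdot 20 = - 9 \cdot 5 \left(- \frac{1}{4}\right) 20 = \left(-9\right) \left(- \frac{5}{4}\right) 20 = \frac{45}{4} \cdot 20 = 225$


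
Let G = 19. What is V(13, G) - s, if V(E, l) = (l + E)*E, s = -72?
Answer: 488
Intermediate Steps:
V(E, l) = E*(E + l) (V(E, l) = (E + l)*E = E*(E + l))
V(13, G) - s = 13*(13 + 19) - 1*(-72) = 13*32 + 72 = 416 + 72 = 488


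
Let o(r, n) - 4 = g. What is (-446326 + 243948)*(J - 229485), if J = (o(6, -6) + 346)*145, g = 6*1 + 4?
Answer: 35878583730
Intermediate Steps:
g = 10 (g = 6 + 4 = 10)
o(r, n) = 14 (o(r, n) = 4 + 10 = 14)
J = 52200 (J = (14 + 346)*145 = 360*145 = 52200)
(-446326 + 243948)*(J - 229485) = (-446326 + 243948)*(52200 - 229485) = -202378*(-177285) = 35878583730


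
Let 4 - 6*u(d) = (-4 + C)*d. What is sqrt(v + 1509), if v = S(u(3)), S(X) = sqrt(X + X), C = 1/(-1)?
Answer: sqrt(13581 + 3*sqrt(57))/3 ≈ 38.878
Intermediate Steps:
C = -1
u(d) = 2/3 + 5*d/6 (u(d) = 2/3 - (-4 - 1)*d/6 = 2/3 - (-5)*d/6 = 2/3 + 5*d/6)
S(X) = sqrt(2)*sqrt(X) (S(X) = sqrt(2*X) = sqrt(2)*sqrt(X))
v = sqrt(57)/3 (v = sqrt(2)*sqrt(2/3 + (5/6)*3) = sqrt(2)*sqrt(2/3 + 5/2) = sqrt(2)*sqrt(19/6) = sqrt(2)*(sqrt(114)/6) = sqrt(57)/3 ≈ 2.5166)
sqrt(v + 1509) = sqrt(sqrt(57)/3 + 1509) = sqrt(1509 + sqrt(57)/3)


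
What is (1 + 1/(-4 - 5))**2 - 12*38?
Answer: -36872/81 ≈ -455.21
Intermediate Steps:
(1 + 1/(-4 - 5))**2 - 12*38 = (1 + 1/(-9))**2 - 456 = (1 - 1/9)**2 - 456 = (8/9)**2 - 456 = 64/81 - 456 = -36872/81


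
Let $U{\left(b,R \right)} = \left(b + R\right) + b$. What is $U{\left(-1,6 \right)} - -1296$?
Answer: $1300$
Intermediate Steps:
$U{\left(b,R \right)} = R + 2 b$ ($U{\left(b,R \right)} = \left(R + b\right) + b = R + 2 b$)
$U{\left(-1,6 \right)} - -1296 = \left(6 + 2 \left(-1\right)\right) - -1296 = \left(6 - 2\right) + 1296 = 4 + 1296 = 1300$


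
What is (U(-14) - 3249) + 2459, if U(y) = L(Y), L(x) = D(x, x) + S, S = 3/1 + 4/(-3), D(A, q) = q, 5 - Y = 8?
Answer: -2374/3 ≈ -791.33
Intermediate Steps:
Y = -3 (Y = 5 - 1*8 = 5 - 8 = -3)
S = 5/3 (S = 3*1 + 4*(-1/3) = 3 - 4/3 = 5/3 ≈ 1.6667)
L(x) = 5/3 + x (L(x) = x + 5/3 = 5/3 + x)
U(y) = -4/3 (U(y) = 5/3 - 3 = -4/3)
(U(-14) - 3249) + 2459 = (-4/3 - 3249) + 2459 = -9751/3 + 2459 = -2374/3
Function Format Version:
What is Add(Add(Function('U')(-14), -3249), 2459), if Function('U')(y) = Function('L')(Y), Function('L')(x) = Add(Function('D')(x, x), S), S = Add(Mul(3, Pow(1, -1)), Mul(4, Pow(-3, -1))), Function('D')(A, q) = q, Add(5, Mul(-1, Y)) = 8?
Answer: Rational(-2374, 3) ≈ -791.33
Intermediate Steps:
Y = -3 (Y = Add(5, Mul(-1, 8)) = Add(5, -8) = -3)
S = Rational(5, 3) (S = Add(Mul(3, 1), Mul(4, Rational(-1, 3))) = Add(3, Rational(-4, 3)) = Rational(5, 3) ≈ 1.6667)
Function('L')(x) = Add(Rational(5, 3), x) (Function('L')(x) = Add(x, Rational(5, 3)) = Add(Rational(5, 3), x))
Function('U')(y) = Rational(-4, 3) (Function('U')(y) = Add(Rational(5, 3), -3) = Rational(-4, 3))
Add(Add(Function('U')(-14), -3249), 2459) = Add(Add(Rational(-4, 3), -3249), 2459) = Add(Rational(-9751, 3), 2459) = Rational(-2374, 3)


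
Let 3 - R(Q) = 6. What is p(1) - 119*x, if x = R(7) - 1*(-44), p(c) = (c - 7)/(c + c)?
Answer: -4882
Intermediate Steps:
R(Q) = -3 (R(Q) = 3 - 1*6 = 3 - 6 = -3)
p(c) = (-7 + c)/(2*c) (p(c) = (-7 + c)/((2*c)) = (-7 + c)*(1/(2*c)) = (-7 + c)/(2*c))
x = 41 (x = -3 - 1*(-44) = -3 + 44 = 41)
p(1) - 119*x = (½)*(-7 + 1)/1 - 119*41 = (½)*1*(-6) - 4879 = -3 - 4879 = -4882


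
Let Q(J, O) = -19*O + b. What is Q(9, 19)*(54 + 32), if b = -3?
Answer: -31304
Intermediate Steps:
Q(J, O) = -3 - 19*O (Q(J, O) = -19*O - 3 = -3 - 19*O)
Q(9, 19)*(54 + 32) = (-3 - 19*19)*(54 + 32) = (-3 - 361)*86 = -364*86 = -31304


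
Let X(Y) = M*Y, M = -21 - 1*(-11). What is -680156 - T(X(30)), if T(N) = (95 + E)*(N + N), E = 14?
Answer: -614756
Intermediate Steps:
M = -10 (M = -21 + 11 = -10)
X(Y) = -10*Y
T(N) = 218*N (T(N) = (95 + 14)*(N + N) = 109*(2*N) = 218*N)
-680156 - T(X(30)) = -680156 - 218*(-10*30) = -680156 - 218*(-300) = -680156 - 1*(-65400) = -680156 + 65400 = -614756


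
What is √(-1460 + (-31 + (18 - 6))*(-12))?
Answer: 4*I*√77 ≈ 35.1*I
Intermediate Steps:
√(-1460 + (-31 + (18 - 6))*(-12)) = √(-1460 + (-31 + 12)*(-12)) = √(-1460 - 19*(-12)) = √(-1460 + 228) = √(-1232) = 4*I*√77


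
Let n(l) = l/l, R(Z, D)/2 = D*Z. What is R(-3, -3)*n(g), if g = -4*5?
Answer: 18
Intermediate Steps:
R(Z, D) = 2*D*Z (R(Z, D) = 2*(D*Z) = 2*D*Z)
g = -20
n(l) = 1
R(-3, -3)*n(g) = (2*(-3)*(-3))*1 = 18*1 = 18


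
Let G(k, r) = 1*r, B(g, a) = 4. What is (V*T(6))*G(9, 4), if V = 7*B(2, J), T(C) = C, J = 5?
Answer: 672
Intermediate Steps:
G(k, r) = r
V = 28 (V = 7*4 = 28)
(V*T(6))*G(9, 4) = (28*6)*4 = 168*4 = 672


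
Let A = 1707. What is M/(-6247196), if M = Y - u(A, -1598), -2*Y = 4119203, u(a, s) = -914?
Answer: 4117375/12494392 ≈ 0.32954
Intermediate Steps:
Y = -4119203/2 (Y = -½*4119203 = -4119203/2 ≈ -2.0596e+6)
M = -4117375/2 (M = -4119203/2 - 1*(-914) = -4119203/2 + 914 = -4117375/2 ≈ -2.0587e+6)
M/(-6247196) = -4117375/2/(-6247196) = -4117375/2*(-1/6247196) = 4117375/12494392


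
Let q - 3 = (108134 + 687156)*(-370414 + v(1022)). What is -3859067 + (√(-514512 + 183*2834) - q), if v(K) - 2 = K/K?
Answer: 294580305120 + √4110 ≈ 2.9458e+11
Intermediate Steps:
v(K) = 3 (v(K) = 2 + K/K = 2 + 1 = 3)
q = -294584164187 (q = 3 + (108134 + 687156)*(-370414 + 3) = 3 + 795290*(-370411) = 3 - 294584164190 = -294584164187)
-3859067 + (√(-514512 + 183*2834) - q) = -3859067 + (√(-514512 + 183*2834) - 1*(-294584164187)) = -3859067 + (√(-514512 + 518622) + 294584164187) = -3859067 + (√4110 + 294584164187) = -3859067 + (294584164187 + √4110) = 294580305120 + √4110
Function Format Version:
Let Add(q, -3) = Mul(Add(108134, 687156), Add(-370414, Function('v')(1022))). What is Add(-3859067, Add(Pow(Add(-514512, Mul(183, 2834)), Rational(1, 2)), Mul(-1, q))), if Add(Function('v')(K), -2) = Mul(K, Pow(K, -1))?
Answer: Add(294580305120, Pow(4110, Rational(1, 2))) ≈ 2.9458e+11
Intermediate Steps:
Function('v')(K) = 3 (Function('v')(K) = Add(2, Mul(K, Pow(K, -1))) = Add(2, 1) = 3)
q = -294584164187 (q = Add(3, Mul(Add(108134, 687156), Add(-370414, 3))) = Add(3, Mul(795290, -370411)) = Add(3, -294584164190) = -294584164187)
Add(-3859067, Add(Pow(Add(-514512, Mul(183, 2834)), Rational(1, 2)), Mul(-1, q))) = Add(-3859067, Add(Pow(Add(-514512, Mul(183, 2834)), Rational(1, 2)), Mul(-1, -294584164187))) = Add(-3859067, Add(Pow(Add(-514512, 518622), Rational(1, 2)), 294584164187)) = Add(-3859067, Add(Pow(4110, Rational(1, 2)), 294584164187)) = Add(-3859067, Add(294584164187, Pow(4110, Rational(1, 2)))) = Add(294580305120, Pow(4110, Rational(1, 2)))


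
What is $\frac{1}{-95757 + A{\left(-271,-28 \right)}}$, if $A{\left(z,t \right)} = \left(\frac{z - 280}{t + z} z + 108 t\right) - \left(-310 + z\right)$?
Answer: $- \frac{299}{29511121} \approx -1.0132 \cdot 10^{-5}$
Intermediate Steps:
$A{\left(z,t \right)} = 310 - z + 108 t + \frac{z \left(-280 + z\right)}{t + z}$ ($A{\left(z,t \right)} = \left(\frac{-280 + z}{t + z} z + 108 t\right) - \left(-310 + z\right) = \left(\frac{z \left(-280 + z\right)}{t + z} + 108 t\right) - \left(-310 + z\right) = \left(108 t + \frac{z \left(-280 + z\right)}{t + z}\right) - \left(-310 + z\right) = 310 - z + 108 t + \frac{z \left(-280 + z\right)}{t + z}$)
$\frac{1}{-95757 + A{\left(-271,-28 \right)}} = \frac{1}{-95757 + \frac{30 \left(-271\right) + 108 \left(-28\right)^{2} + 310 \left(-28\right) + 107 \left(-28\right) \left(-271\right)}{-28 - 271}} = \frac{1}{-95757 + \frac{-8130 + 108 \cdot 784 - 8680 + 811916}{-299}} = \frac{1}{-95757 - \frac{-8130 + 84672 - 8680 + 811916}{299}} = \frac{1}{-95757 - \frac{879778}{299}} = \frac{1}{- \frac{29511121}{299}} = - \frac{299}{29511121}$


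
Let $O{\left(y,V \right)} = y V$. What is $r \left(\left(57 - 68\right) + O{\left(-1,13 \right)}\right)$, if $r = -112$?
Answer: $2688$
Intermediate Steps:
$O{\left(y,V \right)} = V y$
$r \left(\left(57 - 68\right) + O{\left(-1,13 \right)}\right) = - 112 \left(\left(57 - 68\right) + 13 \left(-1\right)\right) = - 112 \left(\left(57 - 68\right) - 13\right) = - 112 \left(-11 - 13\right) = \left(-112\right) \left(-24\right) = 2688$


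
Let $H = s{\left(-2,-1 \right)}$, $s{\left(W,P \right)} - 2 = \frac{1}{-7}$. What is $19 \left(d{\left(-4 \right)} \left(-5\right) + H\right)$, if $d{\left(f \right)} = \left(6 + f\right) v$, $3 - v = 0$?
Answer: $- \frac{3743}{7} \approx -534.71$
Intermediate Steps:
$s{\left(W,P \right)} = \frac{13}{7}$ ($s{\left(W,P \right)} = 2 + \frac{1}{-7} = 2 - \frac{1}{7} = \frac{13}{7}$)
$H = \frac{13}{7} \approx 1.8571$
$v = 3$ ($v = 3 - 0 = 3 + 0 = 3$)
$d{\left(f \right)} = 18 + 3 f$ ($d{\left(f \right)} = \left(6 + f\right) 3 = 18 + 3 f$)
$19 \left(d{\left(-4 \right)} \left(-5\right) + H\right) = 19 \left(\left(18 + 3 \left(-4\right)\right) \left(-5\right) + \frac{13}{7}\right) = 19 \left(\left(18 - 12\right) \left(-5\right) + \frac{13}{7}\right) = 19 \left(6 \left(-5\right) + \frac{13}{7}\right) = 19 \left(-30 + \frac{13}{7}\right) = 19 \left(- \frac{197}{7}\right) = - \frac{3743}{7}$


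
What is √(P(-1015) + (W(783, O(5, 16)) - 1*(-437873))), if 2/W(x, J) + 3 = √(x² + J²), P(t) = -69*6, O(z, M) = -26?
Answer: √(-1312375 + 437459*√613765)/√(-3 + √613765) ≈ 661.41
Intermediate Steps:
P(t) = -414
W(x, J) = 2/(-3 + √(J² + x²)) (W(x, J) = 2/(-3 + √(x² + J²)) = 2/(-3 + √(J² + x²)))
√(P(-1015) + (W(783, O(5, 16)) - 1*(-437873))) = √(-414 + (2/(-3 + √((-26)² + 783²)) - 1*(-437873))) = √(-414 + (2/(-3 + √(676 + 613089)) + 437873)) = √(-414 + (2/(-3 + √613765) + 437873)) = √(-414 + (437873 + 2/(-3 + √613765))) = √(437459 + 2/(-3 + √613765))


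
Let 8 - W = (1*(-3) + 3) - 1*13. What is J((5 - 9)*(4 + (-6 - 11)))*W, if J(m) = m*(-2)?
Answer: -2184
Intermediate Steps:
J(m) = -2*m
W = 21 (W = 8 - ((1*(-3) + 3) - 1*13) = 8 - ((-3 + 3) - 13) = 8 - (0 - 13) = 8 - 1*(-13) = 8 + 13 = 21)
J((5 - 9)*(4 + (-6 - 11)))*W = -2*(5 - 9)*(4 + (-6 - 11))*21 = -(-8)*(4 - 17)*21 = -(-8)*(-13)*21 = -2*52*21 = -104*21 = -2184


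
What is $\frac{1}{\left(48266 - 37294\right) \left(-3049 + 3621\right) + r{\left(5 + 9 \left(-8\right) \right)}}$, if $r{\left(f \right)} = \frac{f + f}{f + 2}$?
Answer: $\frac{65}{407939094} \approx 1.5934 \cdot 10^{-7}$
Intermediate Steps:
$r{\left(f \right)} = \frac{2 f}{2 + f}$
$\frac{1}{\left(48266 - 37294\right) \left(-3049 + 3621\right) + r{\left(5 + 9 \left(-8\right) \right)}} = \frac{1}{\left(48266 - 37294\right) \left(-3049 + 3621\right) + \frac{2 \left(5 + 9 \left(-8\right)\right)}{2 + \left(5 + 9 \left(-8\right)\right)}} = \frac{1}{10972 \cdot 572 + \frac{2 \left(5 - 72\right)}{2 + \left(5 - 72\right)}} = \frac{1}{6275984 + 2 \left(-67\right) \frac{1}{2 - 67}} = \frac{1}{6275984 + 2 \left(-67\right) \frac{1}{-65}} = \frac{1}{6275984 + 2 \left(-67\right) \left(- \frac{1}{65}\right)} = \frac{1}{6275984 + \frac{134}{65}} = \frac{1}{\frac{407939094}{65}} = \frac{65}{407939094}$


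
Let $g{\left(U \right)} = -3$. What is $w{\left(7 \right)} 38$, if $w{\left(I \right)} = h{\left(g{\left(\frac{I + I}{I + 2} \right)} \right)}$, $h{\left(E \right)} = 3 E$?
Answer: $-342$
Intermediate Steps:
$w{\left(I \right)} = -9$ ($w{\left(I \right)} = 3 \left(-3\right) = -9$)
$w{\left(7 \right)} 38 = \left(-9\right) 38 = -342$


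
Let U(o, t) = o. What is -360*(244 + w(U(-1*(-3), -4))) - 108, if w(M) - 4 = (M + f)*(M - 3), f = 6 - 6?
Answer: -89388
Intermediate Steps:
f = 0
w(M) = 4 + M*(-3 + M) (w(M) = 4 + (M + 0)*(M - 3) = 4 + M*(-3 + M))
-360*(244 + w(U(-1*(-3), -4))) - 108 = -360*(244 + (4 + (-1*(-3))² - (-3)*(-3))) - 108 = -360*(244 + (4 + 3² - 3*3)) - 108 = -360*(244 + (4 + 9 - 9)) - 108 = -360*(244 + 4) - 108 = -360*248 - 108 = -89280 - 108 = -89388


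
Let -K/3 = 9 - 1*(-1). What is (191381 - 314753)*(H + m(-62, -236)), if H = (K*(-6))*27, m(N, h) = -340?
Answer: -557641440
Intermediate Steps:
K = -30 (K = -3*(9 - 1*(-1)) = -3*(9 + 1) = -3*10 = -30)
H = 4860 (H = -30*(-6)*27 = 180*27 = 4860)
(191381 - 314753)*(H + m(-62, -236)) = (191381 - 314753)*(4860 - 340) = -123372*4520 = -557641440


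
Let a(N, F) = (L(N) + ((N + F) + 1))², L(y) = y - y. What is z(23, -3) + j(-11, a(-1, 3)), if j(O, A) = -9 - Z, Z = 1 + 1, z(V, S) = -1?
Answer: -12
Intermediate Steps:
L(y) = 0
Z = 2
a(N, F) = (1 + F + N)² (a(N, F) = (0 + ((N + F) + 1))² = (0 + ((F + N) + 1))² = (0 + (1 + F + N))² = (1 + F + N)²)
j(O, A) = -11 (j(O, A) = -9 - 1*2 = -9 - 2 = -11)
z(23, -3) + j(-11, a(-1, 3)) = -1 - 11 = -12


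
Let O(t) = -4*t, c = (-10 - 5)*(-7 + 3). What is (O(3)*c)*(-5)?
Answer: 3600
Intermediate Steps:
c = 60 (c = -15*(-4) = 60)
(O(3)*c)*(-5) = (-4*3*60)*(-5) = -12*60*(-5) = -720*(-5) = 3600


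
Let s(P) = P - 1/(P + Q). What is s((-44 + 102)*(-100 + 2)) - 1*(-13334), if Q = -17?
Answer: 43612651/5701 ≈ 7650.0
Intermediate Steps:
s(P) = P - 1/(-17 + P) (s(P) = P - 1/(P - 17) = P - 1/(-17 + P))
s((-44 + 102)*(-100 + 2)) - 1*(-13334) = (-1 + ((-44 + 102)*(-100 + 2))**2 - 17*(-44 + 102)*(-100 + 2))/(-17 + (-44 + 102)*(-100 + 2)) - 1*(-13334) = (-1 + (58*(-98))**2 - 986*(-98))/(-17 + 58*(-98)) + 13334 = (-1 + (-5684)**2 - 17*(-5684))/(-17 - 5684) + 13334 = (-1 + 32307856 + 96628)/(-5701) + 13334 = -1/5701*32404483 + 13334 = -32404483/5701 + 13334 = 43612651/5701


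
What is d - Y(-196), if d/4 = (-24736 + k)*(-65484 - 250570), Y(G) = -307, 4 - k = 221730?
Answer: 311581204099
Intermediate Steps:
k = -221726 (k = 4 - 1*221730 = 4 - 221730 = -221726)
d = 311581203792 (d = 4*((-24736 - 221726)*(-65484 - 250570)) = 4*(-246462*(-316054)) = 4*77895300948 = 311581203792)
d - Y(-196) = 311581203792 - 1*(-307) = 311581203792 + 307 = 311581204099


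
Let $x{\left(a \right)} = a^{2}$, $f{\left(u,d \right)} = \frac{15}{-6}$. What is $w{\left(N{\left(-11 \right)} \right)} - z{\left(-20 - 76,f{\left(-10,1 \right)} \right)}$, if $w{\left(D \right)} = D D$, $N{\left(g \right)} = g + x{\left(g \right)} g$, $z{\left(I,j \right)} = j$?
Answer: $\frac{3601933}{2} \approx 1.801 \cdot 10^{6}$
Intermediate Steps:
$f{\left(u,d \right)} = - \frac{5}{2}$ ($f{\left(u,d \right)} = 15 \left(- \frac{1}{6}\right) = - \frac{5}{2}$)
$N{\left(g \right)} = g + g^{3}$ ($N{\left(g \right)} = g + g^{2} g = g + g^{3}$)
$w{\left(D \right)} = D^{2}$
$w{\left(N{\left(-11 \right)} \right)} - z{\left(-20 - 76,f{\left(-10,1 \right)} \right)} = \left(-11 + \left(-11\right)^{3}\right)^{2} - - \frac{5}{2} = \left(-11 - 1331\right)^{2} + \frac{5}{2} = \left(-1342\right)^{2} + \frac{5}{2} = 1800964 + \frac{5}{2} = \frac{3601933}{2}$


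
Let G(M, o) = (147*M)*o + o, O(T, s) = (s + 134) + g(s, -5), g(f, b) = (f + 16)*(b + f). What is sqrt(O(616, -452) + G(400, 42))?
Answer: 4*sqrt(166786) ≈ 1633.6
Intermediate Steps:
g(f, b) = (16 + f)*(b + f)
O(T, s) = 54 + s**2 + 12*s (O(T, s) = (s + 134) + (s**2 + 16*(-5) + 16*s - 5*s) = (134 + s) + (s**2 - 80 + 16*s - 5*s) = (134 + s) + (-80 + s**2 + 11*s) = 54 + s**2 + 12*s)
G(M, o) = o + 147*M*o (G(M, o) = 147*M*o + o = o + 147*M*o)
sqrt(O(616, -452) + G(400, 42)) = sqrt((54 + (-452)**2 + 12*(-452)) + 42*(1 + 147*400)) = sqrt((54 + 204304 - 5424) + 42*(1 + 58800)) = sqrt(198934 + 42*58801) = sqrt(198934 + 2469642) = sqrt(2668576) = 4*sqrt(166786)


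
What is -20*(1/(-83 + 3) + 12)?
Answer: -959/4 ≈ -239.75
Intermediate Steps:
-20*(1/(-83 + 3) + 12) = -20*(1/(-80) + 12) = -20*(-1/80 + 12) = -20*959/80 = -959/4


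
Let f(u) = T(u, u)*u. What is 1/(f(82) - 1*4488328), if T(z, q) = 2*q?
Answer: -1/4474880 ≈ -2.2347e-7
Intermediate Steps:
f(u) = 2*u**2 (f(u) = (2*u)*u = 2*u**2)
1/(f(82) - 1*4488328) = 1/(2*82**2 - 1*4488328) = 1/(2*6724 - 4488328) = 1/(13448 - 4488328) = 1/(-4474880) = -1/4474880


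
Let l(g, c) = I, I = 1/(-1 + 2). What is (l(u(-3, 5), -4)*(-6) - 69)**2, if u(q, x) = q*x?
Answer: 5625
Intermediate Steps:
I = 1 (I = 1/1 = 1)
l(g, c) = 1
(l(u(-3, 5), -4)*(-6) - 69)**2 = (1*(-6) - 69)**2 = (-6 - 69)**2 = (-75)**2 = 5625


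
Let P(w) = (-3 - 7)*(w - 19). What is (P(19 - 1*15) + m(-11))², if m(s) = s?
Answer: 19321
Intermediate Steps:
P(w) = 190 - 10*w (P(w) = -10*(-19 + w) = 190 - 10*w)
(P(19 - 1*15) + m(-11))² = ((190 - 10*(19 - 1*15)) - 11)² = ((190 - 10*(19 - 15)) - 11)² = ((190 - 10*4) - 11)² = ((190 - 40) - 11)² = (150 - 11)² = 139² = 19321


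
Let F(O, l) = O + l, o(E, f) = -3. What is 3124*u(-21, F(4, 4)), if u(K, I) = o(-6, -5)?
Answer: -9372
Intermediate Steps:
u(K, I) = -3
3124*u(-21, F(4, 4)) = 3124*(-3) = -9372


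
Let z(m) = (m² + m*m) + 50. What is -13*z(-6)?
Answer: -1586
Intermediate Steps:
z(m) = 50 + 2*m² (z(m) = (m² + m²) + 50 = 2*m² + 50 = 50 + 2*m²)
-13*z(-6) = -13*(50 + 2*(-6)²) = -13*(50 + 2*36) = -13*(50 + 72) = -13*122 = -1586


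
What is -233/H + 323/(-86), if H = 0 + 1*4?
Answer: -10665/172 ≈ -62.006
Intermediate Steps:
H = 4 (H = 0 + 4 = 4)
-233/H + 323/(-86) = -233/4 + 323/(-86) = -233*1/4 + 323*(-1/86) = -233/4 - 323/86 = -10665/172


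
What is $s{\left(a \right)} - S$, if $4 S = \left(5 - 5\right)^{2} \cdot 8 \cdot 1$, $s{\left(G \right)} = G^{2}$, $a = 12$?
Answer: $144$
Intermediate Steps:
$S = 0$ ($S = \frac{\left(5 - 5\right)^{2} \cdot 8 \cdot 1}{4} = \frac{0^{2} \cdot 8 \cdot 1}{4} = \frac{0 \cdot 8 \cdot 1}{4} = \frac{0 \cdot 1}{4} = \frac{1}{4} \cdot 0 = 0$)
$s{\left(a \right)} - S = 12^{2} - 0 = 144 + 0 = 144$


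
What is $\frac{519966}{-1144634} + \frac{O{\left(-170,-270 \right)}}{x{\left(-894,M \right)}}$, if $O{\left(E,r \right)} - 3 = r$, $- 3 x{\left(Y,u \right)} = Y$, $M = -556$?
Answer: $- \frac{230283573}{170550466} \approx -1.3502$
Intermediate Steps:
$x{\left(Y,u \right)} = - \frac{Y}{3}$
$O{\left(E,r \right)} = 3 + r$
$\frac{519966}{-1144634} + \frac{O{\left(-170,-270 \right)}}{x{\left(-894,M \right)}} = \frac{519966}{-1144634} + \frac{3 - 270}{\left(- \frac{1}{3}\right) \left(-894\right)} = 519966 \left(- \frac{1}{1144634}\right) - \frac{267}{298} = - \frac{259983}{572317} - \frac{267}{298} = - \frac{230283573}{170550466}$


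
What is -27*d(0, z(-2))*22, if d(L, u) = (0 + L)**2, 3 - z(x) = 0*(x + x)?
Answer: 0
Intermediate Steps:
z(x) = 3 (z(x) = 3 - 0*(x + x) = 3 - 0*2*x = 3 - 1*0 = 3 + 0 = 3)
d(L, u) = L**2
-27*d(0, z(-2))*22 = -27*0**2*22 = -27*0*22 = 0*22 = 0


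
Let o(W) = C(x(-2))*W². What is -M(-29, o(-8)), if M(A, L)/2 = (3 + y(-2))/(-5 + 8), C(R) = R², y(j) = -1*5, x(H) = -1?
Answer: 4/3 ≈ 1.3333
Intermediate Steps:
y(j) = -5
o(W) = W² (o(W) = (-1)²*W² = 1*W² = W²)
M(A, L) = -4/3 (M(A, L) = 2*((3 - 5)/(-5 + 8)) = 2*(-2/3) = 2*((⅓)*(-2)) = 2*(-⅔) = -4/3)
-M(-29, o(-8)) = -1*(-4/3) = 4/3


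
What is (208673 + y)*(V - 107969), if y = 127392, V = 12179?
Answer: -32191666350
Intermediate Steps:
(208673 + y)*(V - 107969) = (208673 + 127392)*(12179 - 107969) = 336065*(-95790) = -32191666350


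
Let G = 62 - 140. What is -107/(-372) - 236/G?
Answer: 5341/1612 ≈ 3.3133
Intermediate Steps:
G = -78
-107/(-372) - 236/G = -107/(-372) - 236/(-78) = -107*(-1/372) - 236*(-1/78) = 107/372 + 118/39 = 5341/1612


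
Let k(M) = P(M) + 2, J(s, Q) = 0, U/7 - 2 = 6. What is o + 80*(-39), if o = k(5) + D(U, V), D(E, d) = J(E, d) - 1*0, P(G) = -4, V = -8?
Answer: -3122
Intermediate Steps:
U = 56 (U = 14 + 7*6 = 14 + 42 = 56)
k(M) = -2 (k(M) = -4 + 2 = -2)
D(E, d) = 0 (D(E, d) = 0 - 1*0 = 0 + 0 = 0)
o = -2 (o = -2 + 0 = -2)
o + 80*(-39) = -2 + 80*(-39) = -2 - 3120 = -3122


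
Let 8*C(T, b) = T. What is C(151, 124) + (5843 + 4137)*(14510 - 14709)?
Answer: -15888009/8 ≈ -1.9860e+6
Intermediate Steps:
C(T, b) = T/8
C(151, 124) + (5843 + 4137)*(14510 - 14709) = (⅛)*151 + (5843 + 4137)*(14510 - 14709) = 151/8 + 9980*(-199) = 151/8 - 1986020 = -15888009/8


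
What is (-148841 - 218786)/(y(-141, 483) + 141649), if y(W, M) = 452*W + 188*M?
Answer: -367627/168721 ≈ -2.1789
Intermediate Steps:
y(W, M) = 188*M + 452*W
(-148841 - 218786)/(y(-141, 483) + 141649) = (-148841 - 218786)/((188*483 + 452*(-141)) + 141649) = -367627/((90804 - 63732) + 141649) = -367627/(27072 + 141649) = -367627/168721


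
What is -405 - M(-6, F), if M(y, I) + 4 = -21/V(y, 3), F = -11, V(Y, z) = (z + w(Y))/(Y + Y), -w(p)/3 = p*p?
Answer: -1993/5 ≈ -398.60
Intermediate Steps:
w(p) = -3*p**2 (w(p) = -3*p*p = -3*p**2)
V(Y, z) = (z - 3*Y**2)/(2*Y) (V(Y, z) = (z - 3*Y**2)/(Y + Y) = (z - 3*Y**2)/((2*Y)) = (z - 3*Y**2)*(1/(2*Y)) = (z - 3*Y**2)/(2*Y))
M(y, I) = -4 - 42*y/(3 - 3*y**2) (M(y, I) = -4 - 21*2*y/(3 - 3*y**2) = -4 - 42*y/(3 - 3*y**2))
-405 - M(-6, F) = -405 - 2*(2 - 2*(-6)**2 + 7*(-6))/(-1 + (-6)**2) = -405 - 2*(2 - 2*36 - 42)/(-1 + 36) = -405 - 2*(2 - 72 - 42)/35 = -405 - 2*(-112)/35 = -405 - 1*(-32/5) = -405 + 32/5 = -1993/5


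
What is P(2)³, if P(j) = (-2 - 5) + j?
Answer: -125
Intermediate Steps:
P(j) = -7 + j
P(2)³ = (-7 + 2)³ = (-5)³ = -125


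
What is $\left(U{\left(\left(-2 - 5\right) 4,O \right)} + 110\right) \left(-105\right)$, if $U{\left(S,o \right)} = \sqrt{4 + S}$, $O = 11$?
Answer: $-11550 - 210 i \sqrt{6} \approx -11550.0 - 514.39 i$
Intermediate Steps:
$\left(U{\left(\left(-2 - 5\right) 4,O \right)} + 110\right) \left(-105\right) = \left(\sqrt{4 + \left(-2 - 5\right) 4} + 110\right) \left(-105\right) = \left(\sqrt{4 - 28} + 110\right) \left(-105\right) = \left(\sqrt{-24} + 110\right) \left(-105\right) = \left(2 i \sqrt{6} + 110\right) \left(-105\right) = \left(110 + 2 i \sqrt{6}\right) \left(-105\right) = -11550 - 210 i \sqrt{6}$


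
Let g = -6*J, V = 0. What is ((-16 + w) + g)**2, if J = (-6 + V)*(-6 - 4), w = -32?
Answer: 166464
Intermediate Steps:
J = 60 (J = (-6 + 0)*(-6 - 4) = -6*(-10) = 60)
g = -360 (g = -6*60 = -360)
((-16 + w) + g)**2 = ((-16 - 32) - 360)**2 = (-48 - 360)**2 = (-408)**2 = 166464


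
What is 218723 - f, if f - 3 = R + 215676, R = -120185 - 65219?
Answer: 188448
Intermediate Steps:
R = -185404
f = 30275 (f = 3 + (-185404 + 215676) = 3 + 30272 = 30275)
218723 - f = 218723 - 1*30275 = 218723 - 30275 = 188448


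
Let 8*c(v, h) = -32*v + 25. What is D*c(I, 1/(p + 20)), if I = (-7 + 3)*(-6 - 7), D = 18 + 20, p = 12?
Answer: -31141/4 ≈ -7785.3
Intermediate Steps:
D = 38
I = 52 (I = -4*(-13) = 52)
c(v, h) = 25/8 - 4*v (c(v, h) = (-32*v + 25)/8 = (25 - 32*v)/8 = 25/8 - 4*v)
D*c(I, 1/(p + 20)) = 38*(25/8 - 4*52) = 38*(25/8 - 208) = 38*(-1639/8) = -31141/4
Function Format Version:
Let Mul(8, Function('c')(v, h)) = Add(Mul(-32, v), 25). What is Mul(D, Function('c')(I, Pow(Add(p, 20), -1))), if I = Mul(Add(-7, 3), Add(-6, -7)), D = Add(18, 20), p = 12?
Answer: Rational(-31141, 4) ≈ -7785.3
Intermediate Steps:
D = 38
I = 52 (I = Mul(-4, -13) = 52)
Function('c')(v, h) = Add(Rational(25, 8), Mul(-4, v)) (Function('c')(v, h) = Mul(Rational(1, 8), Add(Mul(-32, v), 25)) = Mul(Rational(1, 8), Add(25, Mul(-32, v))) = Add(Rational(25, 8), Mul(-4, v)))
Mul(D, Function('c')(I, Pow(Add(p, 20), -1))) = Mul(38, Add(Rational(25, 8), Mul(-4, 52))) = Mul(38, Add(Rational(25, 8), -208)) = Mul(38, Rational(-1639, 8)) = Rational(-31141, 4)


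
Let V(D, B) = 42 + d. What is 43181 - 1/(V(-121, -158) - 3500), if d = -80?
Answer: 152774379/3538 ≈ 43181.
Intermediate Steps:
V(D, B) = -38 (V(D, B) = 42 - 80 = -38)
43181 - 1/(V(-121, -158) - 3500) = 43181 - 1/(-38 - 3500) = 43181 - 1/(-3538) = 43181 - 1*(-1/3538) = 43181 + 1/3538 = 152774379/3538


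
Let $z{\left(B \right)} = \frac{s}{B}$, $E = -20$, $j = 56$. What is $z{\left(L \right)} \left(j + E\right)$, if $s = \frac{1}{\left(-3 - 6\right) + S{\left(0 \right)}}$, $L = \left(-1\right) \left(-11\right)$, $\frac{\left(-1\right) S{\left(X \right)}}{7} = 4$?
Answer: $- \frac{36}{407} \approx -0.088452$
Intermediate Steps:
$S{\left(X \right)} = -28$ ($S{\left(X \right)} = \left(-7\right) 4 = -28$)
$L = 11$
$s = - \frac{1}{37}$ ($s = \frac{1}{\left(-3 - 6\right) - 28} = \frac{1}{-9 - 28} = \frac{1}{-37} = - \frac{1}{37} \approx -0.027027$)
$z{\left(B \right)} = - \frac{1}{37 B}$
$z{\left(L \right)} \left(j + E\right) = - \frac{1}{37 \cdot 11} \left(56 - 20\right) = \left(- \frac{1}{37}\right) \frac{1}{11} \cdot 36 = \left(- \frac{1}{407}\right) 36 = - \frac{36}{407}$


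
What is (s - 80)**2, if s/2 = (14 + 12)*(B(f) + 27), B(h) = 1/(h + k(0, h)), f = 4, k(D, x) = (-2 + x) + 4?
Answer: 44169316/25 ≈ 1.7668e+6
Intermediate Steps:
k(D, x) = 2 + x
B(h) = 1/(2 + 2*h) (B(h) = 1/(h + (2 + h)) = 1/(2 + 2*h))
s = 7046/5 (s = 2*((14 + 12)*(1/(2*(1 + 4)) + 27)) = 2*(26*((1/2)/5 + 27)) = 2*(26*((1/2)*(1/5) + 27)) = 2*(26*(1/10 + 27)) = 2*(26*(271/10)) = 2*(3523/5) = 7046/5 ≈ 1409.2)
(s - 80)**2 = (7046/5 - 80)**2 = (6646/5)**2 = 44169316/25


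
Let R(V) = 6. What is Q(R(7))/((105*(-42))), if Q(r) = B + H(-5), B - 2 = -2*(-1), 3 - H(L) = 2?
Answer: -1/882 ≈ -0.0011338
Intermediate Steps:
H(L) = 1 (H(L) = 3 - 1*2 = 3 - 2 = 1)
B = 4 (B = 2 - 2*(-1) = 2 + 2 = 4)
Q(r) = 5 (Q(r) = 4 + 1 = 5)
Q(R(7))/((105*(-42))) = 5/((105*(-42))) = 5/(-4410) = 5*(-1/4410) = -1/882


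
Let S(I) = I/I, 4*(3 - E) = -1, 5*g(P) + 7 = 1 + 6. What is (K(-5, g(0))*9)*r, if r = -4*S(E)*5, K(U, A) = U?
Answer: 900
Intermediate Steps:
g(P) = 0 (g(P) = -7/5 + (1 + 6)/5 = -7/5 + (⅕)*7 = -7/5 + 7/5 = 0)
E = 13/4 (E = 3 - ¼*(-1) = 3 + ¼ = 13/4 ≈ 3.2500)
S(I) = 1
r = -20 (r = -4*1*5 = -4*5 = -20)
(K(-5, g(0))*9)*r = -5*9*(-20) = -45*(-20) = 900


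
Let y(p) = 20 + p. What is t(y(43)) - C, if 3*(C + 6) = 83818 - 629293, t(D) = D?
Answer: 181894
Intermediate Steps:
C = -181831 (C = -6 + (83818 - 629293)/3 = -6 + (⅓)*(-545475) = -6 - 181825 = -181831)
t(y(43)) - C = (20 + 43) - 1*(-181831) = 63 + 181831 = 181894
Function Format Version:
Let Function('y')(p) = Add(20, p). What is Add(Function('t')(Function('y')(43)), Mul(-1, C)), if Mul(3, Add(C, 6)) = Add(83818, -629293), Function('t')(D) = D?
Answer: 181894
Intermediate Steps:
C = -181831 (C = Add(-6, Mul(Rational(1, 3), Add(83818, -629293))) = Add(-6, Mul(Rational(1, 3), -545475)) = Add(-6, -181825) = -181831)
Add(Function('t')(Function('y')(43)), Mul(-1, C)) = Add(Add(20, 43), Mul(-1, -181831)) = Add(63, 181831) = 181894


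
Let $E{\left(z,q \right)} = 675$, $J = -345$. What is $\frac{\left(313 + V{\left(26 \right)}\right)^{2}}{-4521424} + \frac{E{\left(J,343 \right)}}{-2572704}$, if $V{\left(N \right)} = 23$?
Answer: $- \frac{2038194111}{80779761184} \approx -0.025231$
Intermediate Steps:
$\frac{\left(313 + V{\left(26 \right)}\right)^{2}}{-4521424} + \frac{E{\left(J,343 \right)}}{-2572704} = \frac{\left(313 + 23\right)^{2}}{-4521424} + \frac{675}{-2572704} = 336^{2} \left(- \frac{1}{4521424}\right) + 675 \left(- \frac{1}{2572704}\right) = 112896 \left(- \frac{1}{4521424}\right) - \frac{75}{285856} = - \frac{7056}{282589} - \frac{75}{285856} = - \frac{2038194111}{80779761184}$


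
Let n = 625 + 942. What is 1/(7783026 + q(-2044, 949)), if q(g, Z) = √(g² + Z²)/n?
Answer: 19111134729714/148742458490861956027 - 114391*√953/148742458490861956027 ≈ 1.2848e-7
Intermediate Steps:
n = 1567
q(g, Z) = √(Z² + g²)/1567 (q(g, Z) = √(g² + Z²)/1567 = √(Z² + g²)*(1/1567) = √(Z² + g²)/1567)
1/(7783026 + q(-2044, 949)) = 1/(7783026 + √(949² + (-2044)²)/1567) = 1/(7783026 + √(900601 + 4177936)/1567) = 1/(7783026 + √5078537/1567) = 1/(7783026 + (73*√953)/1567) = 1/(7783026 + 73*√953/1567)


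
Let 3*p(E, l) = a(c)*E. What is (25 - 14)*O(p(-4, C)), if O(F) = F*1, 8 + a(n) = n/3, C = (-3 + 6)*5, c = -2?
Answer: 1144/9 ≈ 127.11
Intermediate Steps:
C = 15 (C = 3*5 = 15)
a(n) = -8 + n/3
p(E, l) = -26*E/9 (p(E, l) = ((-8 + (1/3)*(-2))*E)/3 = ((-8 - 2/3)*E)/3 = (-26*E/3)/3 = -26*E/9)
O(F) = F
(25 - 14)*O(p(-4, C)) = (25 - 14)*(-26/9*(-4)) = 11*(104/9) = 1144/9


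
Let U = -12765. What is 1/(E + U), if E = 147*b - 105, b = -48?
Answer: -1/19926 ≈ -5.0186e-5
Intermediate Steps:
E = -7161 (E = 147*(-48) - 105 = -7056 - 105 = -7161)
1/(E + U) = 1/(-7161 - 12765) = 1/(-19926) = -1/19926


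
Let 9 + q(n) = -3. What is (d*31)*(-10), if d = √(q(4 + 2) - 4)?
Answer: -1240*I ≈ -1240.0*I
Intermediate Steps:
q(n) = -12 (q(n) = -9 - 3 = -12)
d = 4*I (d = √(-12 - 4) = √(-16) = 4*I ≈ 4.0*I)
(d*31)*(-10) = ((4*I)*31)*(-10) = (124*I)*(-10) = -1240*I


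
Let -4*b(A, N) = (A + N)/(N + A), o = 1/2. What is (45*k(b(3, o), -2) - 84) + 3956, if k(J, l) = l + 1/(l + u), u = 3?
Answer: 3827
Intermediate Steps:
o = ½ ≈ 0.50000
b(A, N) = -¼ (b(A, N) = -(A + N)/(4*(N + A)) = -(A + N)/(4*(A + N)) = -¼*1 = -¼)
k(J, l) = l + 1/(3 + l) (k(J, l) = l + 1/(l + 3) = l + 1/(3 + l))
(45*k(b(3, o), -2) - 84) + 3956 = (45*((1 + (-2)² + 3*(-2))/(3 - 2)) - 84) + 3956 = (45*((1 + 4 - 6)/1) - 84) + 3956 = (45*(1*(-1)) - 84) + 3956 = (45*(-1) - 84) + 3956 = (-45 - 84) + 3956 = -129 + 3956 = 3827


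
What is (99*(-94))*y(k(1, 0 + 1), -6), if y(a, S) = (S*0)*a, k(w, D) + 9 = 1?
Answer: 0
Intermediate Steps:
k(w, D) = -8 (k(w, D) = -9 + 1 = -8)
y(a, S) = 0 (y(a, S) = 0*a = 0)
(99*(-94))*y(k(1, 0 + 1), -6) = (99*(-94))*0 = -9306*0 = 0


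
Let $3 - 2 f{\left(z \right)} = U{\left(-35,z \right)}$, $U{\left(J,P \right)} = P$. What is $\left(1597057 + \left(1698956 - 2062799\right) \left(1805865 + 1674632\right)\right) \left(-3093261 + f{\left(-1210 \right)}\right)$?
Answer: $3916391911005410213$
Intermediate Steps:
$f{\left(z \right)} = \frac{3}{2} - \frac{z}{2}$
$\left(1597057 + \left(1698956 - 2062799\right) \left(1805865 + 1674632\right)\right) \left(-3093261 + f{\left(-1210 \right)}\right) = \left(1597057 + \left(1698956 - 2062799\right) \left(1805865 + 1674632\right)\right) \left(-3093261 + \left(\frac{3}{2} - -605\right)\right) = \left(1597057 - 1266354469971\right) \left(-3093261 + \left(\frac{3}{2} + 605\right)\right) = \left(1597057 - 1266354469971\right) \left(-3093261 + \frac{1213}{2}\right) = \left(-1266352872914\right) \left(- \frac{6185309}{2}\right) = 3916391911005410213$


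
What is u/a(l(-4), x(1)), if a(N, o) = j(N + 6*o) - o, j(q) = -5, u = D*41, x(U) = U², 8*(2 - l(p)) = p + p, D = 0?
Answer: 0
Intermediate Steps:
l(p) = 2 - p/4 (l(p) = 2 - (p + p)/8 = 2 - p/4)
u = 0 (u = 0*41 = 0)
a(N, o) = -5 - o
u/a(l(-4), x(1)) = 0/(-5 - 1*1²) = 0/(-5 - 1*1) = 0/(-5 - 1) = 0/(-6) = 0*(-⅙) = 0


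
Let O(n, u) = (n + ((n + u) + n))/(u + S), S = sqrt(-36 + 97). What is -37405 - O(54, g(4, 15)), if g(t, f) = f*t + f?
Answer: -208139195/5564 + 237*sqrt(61)/5564 ≈ -37408.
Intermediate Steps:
g(t, f) = f + f*t
S = sqrt(61) ≈ 7.8102
O(n, u) = (u + 3*n)/(u + sqrt(61)) (O(n, u) = (n + ((n + u) + n))/(u + sqrt(61)) = (n + (u + 2*n))/(u + sqrt(61)) = (u + 3*n)/(u + sqrt(61)))
-37405 - O(54, g(4, 15)) = -37405 - (15*(1 + 4) + 3*54)/(15*(1 + 4) + sqrt(61)) = -37405 - (15*5 + 162)/(15*5 + sqrt(61)) = -37405 - (75 + 162)/(75 + sqrt(61)) = -37405 - 237/(75 + sqrt(61))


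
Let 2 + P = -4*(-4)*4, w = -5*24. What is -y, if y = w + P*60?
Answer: -3600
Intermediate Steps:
w = -120
P = 62 (P = -2 - 4*(-4)*4 = -2 + 16*4 = -2 + 64 = 62)
y = 3600 (y = -120 + 62*60 = -120 + 3720 = 3600)
-y = -1*3600 = -3600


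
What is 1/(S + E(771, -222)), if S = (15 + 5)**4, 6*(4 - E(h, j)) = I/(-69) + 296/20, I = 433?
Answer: 2070/331205339 ≈ 6.2499e-6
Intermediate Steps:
E(h, j) = 5339/2070 (E(h, j) = 4 - (433/(-69) + 296/20)/6 = 4 - (433*(-1/69) + 296*(1/20))/6 = 4 - (-433/69 + 74/5)/6 = 4 - 1/6*2941/345 = 4 - 2941/2070 = 5339/2070)
S = 160000 (S = 20**4 = 160000)
1/(S + E(771, -222)) = 1/(160000 + 5339/2070) = 1/(331205339/2070) = 2070/331205339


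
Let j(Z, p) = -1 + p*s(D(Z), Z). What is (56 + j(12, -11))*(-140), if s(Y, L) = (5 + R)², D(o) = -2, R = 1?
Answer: 47740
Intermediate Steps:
s(Y, L) = 36 (s(Y, L) = (5 + 1)² = 6² = 36)
j(Z, p) = -1 + 36*p (j(Z, p) = -1 + p*36 = -1 + 36*p)
(56 + j(12, -11))*(-140) = (56 + (-1 + 36*(-11)))*(-140) = (56 + (-1 - 396))*(-140) = (56 - 397)*(-140) = -341*(-140) = 47740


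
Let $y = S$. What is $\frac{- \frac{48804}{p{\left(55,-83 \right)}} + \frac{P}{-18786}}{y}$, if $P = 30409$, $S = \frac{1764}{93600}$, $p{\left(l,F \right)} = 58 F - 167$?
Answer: $\frac{994974129500}{2292540117} \approx 434.0$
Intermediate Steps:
$p{\left(l,F \right)} = -167 + 58 F$
$S = \frac{49}{2600}$ ($S = 1764 \cdot \frac{1}{93600} = \frac{49}{2600} \approx 0.018846$)
$y = \frac{49}{2600} \approx 0.018846$
$\frac{- \frac{48804}{p{\left(55,-83 \right)}} + \frac{P}{-18786}}{y} = \frac{- \frac{48804}{-167 + 58 \left(-83\right)} + \frac{30409}{-18786}}{\frac{49}{2600}} = \left(- \frac{48804}{-167 - 4814} + 30409 \left(- \frac{1}{18786}\right)\right) \frac{2600}{49} = \left(- \frac{48804}{-4981} - \frac{30409}{18786}\right) \frac{2600}{49} = \left(\left(-48804\right) \left(- \frac{1}{4981}\right) - \frac{30409}{18786}\right) \frac{2600}{49} = \left(\frac{48804}{4981} - \frac{30409}{18786}\right) \frac{2600}{49} = \frac{765364715}{93573066} \cdot \frac{2600}{49} = \frac{994974129500}{2292540117}$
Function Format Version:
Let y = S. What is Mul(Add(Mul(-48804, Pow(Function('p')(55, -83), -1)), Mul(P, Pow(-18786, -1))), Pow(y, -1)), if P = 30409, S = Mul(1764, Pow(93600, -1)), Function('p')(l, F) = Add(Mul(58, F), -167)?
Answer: Rational(994974129500, 2292540117) ≈ 434.00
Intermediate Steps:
Function('p')(l, F) = Add(-167, Mul(58, F))
S = Rational(49, 2600) (S = Mul(1764, Rational(1, 93600)) = Rational(49, 2600) ≈ 0.018846)
y = Rational(49, 2600) ≈ 0.018846
Mul(Add(Mul(-48804, Pow(Function('p')(55, -83), -1)), Mul(P, Pow(-18786, -1))), Pow(y, -1)) = Mul(Add(Mul(-48804, Pow(Add(-167, Mul(58, -83)), -1)), Mul(30409, Pow(-18786, -1))), Pow(Rational(49, 2600), -1)) = Mul(Add(Mul(-48804, Pow(Add(-167, -4814), -1)), Mul(30409, Rational(-1, 18786))), Rational(2600, 49)) = Mul(Add(Mul(-48804, Pow(-4981, -1)), Rational(-30409, 18786)), Rational(2600, 49)) = Mul(Add(Mul(-48804, Rational(-1, 4981)), Rational(-30409, 18786)), Rational(2600, 49)) = Mul(Add(Rational(48804, 4981), Rational(-30409, 18786)), Rational(2600, 49)) = Mul(Rational(765364715, 93573066), Rational(2600, 49)) = Rational(994974129500, 2292540117)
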